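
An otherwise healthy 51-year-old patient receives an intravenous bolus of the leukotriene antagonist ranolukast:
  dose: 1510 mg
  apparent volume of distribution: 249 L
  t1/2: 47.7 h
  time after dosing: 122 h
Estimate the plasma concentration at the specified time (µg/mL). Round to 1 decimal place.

1.0 µg/mL

C₀ = Dose / Vd = 1510 / 249 = 6.064 mg/L
k = ln2 / t½ = 0.693147 / 47.7 = 0.01453 h⁻¹
C = C₀ · e^(−k·t) = 6.064 × e^(−0.01453 × 122)
  = 6.064 × 0.1699 = 1.030 mg/L
(1.030 mg/L = 1.030 µg/mL)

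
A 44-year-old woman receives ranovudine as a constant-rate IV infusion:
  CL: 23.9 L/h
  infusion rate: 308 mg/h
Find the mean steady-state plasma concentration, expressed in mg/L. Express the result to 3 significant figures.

At steady state Css = R₀ / CL = 308 / 23.90 = 12.89 mg/L

12.9 mg/L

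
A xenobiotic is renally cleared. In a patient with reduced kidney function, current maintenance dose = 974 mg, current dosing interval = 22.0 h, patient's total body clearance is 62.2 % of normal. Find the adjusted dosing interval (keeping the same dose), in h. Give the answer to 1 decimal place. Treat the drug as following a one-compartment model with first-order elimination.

35.4 h

To keep the same average steady-state level, dosing rate must scale with clearance.
CL ratio = 62.2 / 100 = 0.6220
New interval (same dose) = 22.0 / 0.6220 = 35.37 h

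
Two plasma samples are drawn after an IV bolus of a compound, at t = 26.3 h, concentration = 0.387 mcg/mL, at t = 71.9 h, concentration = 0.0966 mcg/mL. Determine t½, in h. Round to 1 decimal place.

22.8 h

k = ln(C₁/C₂) / (t₂ − t₁) = ln(0.387/0.0966) / (71.9 − 26.3)
  = 1.388 / 45.60 = 0.03044 h⁻¹
t½ = ln2 / k = 0.693147 / 0.03044 = 22.77 h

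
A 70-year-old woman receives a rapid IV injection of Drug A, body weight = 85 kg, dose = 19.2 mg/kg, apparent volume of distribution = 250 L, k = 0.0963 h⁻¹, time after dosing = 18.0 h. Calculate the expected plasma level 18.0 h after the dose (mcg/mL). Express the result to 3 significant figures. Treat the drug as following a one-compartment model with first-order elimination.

1.15 mcg/mL

Total dose = 19.2 × 85 = 1632 mg
C₀ = Dose / Vd = 1632 / 250 = 6.528 mg/L
C = C₀ · e^(−k·t) = 6.528 × e^(−0.09630 × 18.0)
  = 6.528 × 0.1767 = 1.153 mg/L
(1.153 mg/L = 1.153 mcg/mL)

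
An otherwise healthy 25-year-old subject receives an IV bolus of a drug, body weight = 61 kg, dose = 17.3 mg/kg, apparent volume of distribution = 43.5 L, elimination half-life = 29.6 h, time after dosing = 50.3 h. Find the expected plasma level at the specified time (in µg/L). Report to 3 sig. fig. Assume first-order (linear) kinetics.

Total dose = 17.3 × 61 = 1055 mg
C₀ = Dose / Vd = 1055 / 43.5 = 24.25 mg/L
k = ln2 / t½ = 0.693147 / 29.6 = 0.02342 h⁻¹
C = C₀ · e^(−k·t) = 24.25 × e^(−0.02342 × 50.3)
  = 24.25 × 0.3079 = 7.467 mg/L
Convert: 7.467 mg/L × 1000 = 7467 µg/L

7470 µg/L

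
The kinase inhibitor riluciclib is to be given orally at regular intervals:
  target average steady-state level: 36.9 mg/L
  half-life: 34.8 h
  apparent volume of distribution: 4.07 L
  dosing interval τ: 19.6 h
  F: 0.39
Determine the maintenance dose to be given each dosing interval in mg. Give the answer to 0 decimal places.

k = ln2 / t½ = 0.693147 / 34.8 = 0.01992 h⁻¹
CL = k × Vd = 0.01992 × 4.07 = 0.08107 L/h
At steady state, F × (Dose/τ) = Css × CL.
Dose = Css × CL × τ / F = 36.9 × 0.08107 × 19.6 / 0.39 = 150.3 mg

150 mg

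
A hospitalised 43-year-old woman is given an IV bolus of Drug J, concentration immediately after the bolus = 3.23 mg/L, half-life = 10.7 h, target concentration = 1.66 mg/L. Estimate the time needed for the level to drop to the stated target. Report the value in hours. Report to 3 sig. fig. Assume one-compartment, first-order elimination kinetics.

k = ln2 / t½ = 0.693147 / 10.7 = 0.06478 h⁻¹
t = ln(C₀ / C) / k = ln(3.230 / 1.66) / 0.06478
  = ln(1.946) / 0.06478 = 0.6658 / 0.06478 = 10.28 h

10.3 h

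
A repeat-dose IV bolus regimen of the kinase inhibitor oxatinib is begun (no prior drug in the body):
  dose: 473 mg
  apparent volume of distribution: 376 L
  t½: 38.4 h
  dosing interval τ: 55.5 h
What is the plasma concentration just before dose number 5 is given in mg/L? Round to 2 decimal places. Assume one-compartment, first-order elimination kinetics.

0.72 mg/L

C₀ per dose = Dose / Vd = 473 / 376 = 1.258 mg/L
k = ln2 / t½ = 0.693147 / 38.4 = 0.01805 h⁻¹
Fraction remaining after one interval: r = e^(−kτ) = e^(−0.01805 × 55.5) = 0.3672
Before dose 5, 4 doses have been given (aged 1τ, 2τ, 3τ, 4τ).
C_trough = C₀ × (r + r² + … + r^4) = C₀ × r(1−r^4)/(1−r)
        = 1.258 × 0.3672 × (1 − 0.01818) / (1 − 0.3672) = 0.7167 mg/L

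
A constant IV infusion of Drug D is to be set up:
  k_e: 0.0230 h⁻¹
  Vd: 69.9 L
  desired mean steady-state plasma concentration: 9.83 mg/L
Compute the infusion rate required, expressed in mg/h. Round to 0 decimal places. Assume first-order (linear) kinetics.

CL = k × Vd = 0.02300 × 69.9 = 1.608 L/h
At steady state, infusion rate R₀ = Css × CL = 9.83 × 1.608 = 15.81 mg/h

16 mg/h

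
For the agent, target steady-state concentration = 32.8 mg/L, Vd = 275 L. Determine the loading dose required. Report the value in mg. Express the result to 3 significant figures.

LD = Css × Vd = 32.8 × 275 = 9020 mg

9020 mg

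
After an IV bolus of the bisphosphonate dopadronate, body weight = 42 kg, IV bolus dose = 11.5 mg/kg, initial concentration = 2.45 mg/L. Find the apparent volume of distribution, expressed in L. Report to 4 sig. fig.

Dose = 11.5 × 42 = 483.0 mg
Vd = Dose / C₀ = 483.0 / 2.45 = 197.1 L

197.1 L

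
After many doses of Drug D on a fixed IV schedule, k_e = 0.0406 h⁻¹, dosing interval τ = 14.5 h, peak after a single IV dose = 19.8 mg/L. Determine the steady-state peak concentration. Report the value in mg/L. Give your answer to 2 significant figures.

44 mg/L

e^(−kτ) = e^(−0.04060 × 14.5) = 0.5550
Accumulation ratio R = 1 / (1 − e^(−kτ)) = 1 / (1 − 0.5550) = 2.247
Steady-state peak = C₀ × R = 19.8 × 2.247 = 44.49 mg/L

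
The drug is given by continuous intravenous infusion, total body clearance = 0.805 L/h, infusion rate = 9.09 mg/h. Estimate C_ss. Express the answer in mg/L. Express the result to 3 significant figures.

At steady state Css = R₀ / CL = 9.09 / 0.8050 = 11.29 mg/L

11.3 mg/L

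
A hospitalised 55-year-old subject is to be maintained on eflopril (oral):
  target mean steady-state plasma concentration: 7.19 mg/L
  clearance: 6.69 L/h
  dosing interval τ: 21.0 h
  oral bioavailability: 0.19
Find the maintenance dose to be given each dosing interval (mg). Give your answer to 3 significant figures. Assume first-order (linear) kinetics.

5320 mg

At steady state, F × (Dose/τ) = Css × CL.
Dose = Css × CL × τ / F = 7.19 × 6.690 × 21.0 / 0.19 = 5316 mg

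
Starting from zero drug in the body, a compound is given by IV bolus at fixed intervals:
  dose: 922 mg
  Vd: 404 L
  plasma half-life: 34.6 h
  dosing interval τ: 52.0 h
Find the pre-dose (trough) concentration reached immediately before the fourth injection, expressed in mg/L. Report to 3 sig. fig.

1.19 mg/L

C₀ per dose = Dose / Vd = 922 / 404 = 2.282 mg/L
k = ln2 / t½ = 0.693147 / 34.6 = 0.02003 h⁻¹
Fraction remaining after one interval: r = e^(−kτ) = e^(−0.02003 × 52.0) = 0.3529
Before dose 4, 3 doses have been given (aged 1τ, 2τ, 3τ).
C_trough = C₀ × (r + r² + … + r^3) = C₀ × r(1−r^3)/(1−r)
        = 2.282 × 0.3529 × (1 − 0.04395) / (1 − 0.3529) = 1.190 mg/L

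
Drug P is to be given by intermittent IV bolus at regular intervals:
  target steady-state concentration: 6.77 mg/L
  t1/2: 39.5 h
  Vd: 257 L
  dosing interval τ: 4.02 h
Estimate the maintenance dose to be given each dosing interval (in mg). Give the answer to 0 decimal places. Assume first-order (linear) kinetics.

123 mg

k = ln2 / t½ = 0.693147 / 39.5 = 0.01755 h⁻¹
CL = k × Vd = 0.01755 × 257 = 4.510 L/h
At steady state, Dose/τ = Css × CL.
Dose = Css × CL × τ = 6.77 × 4.510 × 4.02 = 122.7 mg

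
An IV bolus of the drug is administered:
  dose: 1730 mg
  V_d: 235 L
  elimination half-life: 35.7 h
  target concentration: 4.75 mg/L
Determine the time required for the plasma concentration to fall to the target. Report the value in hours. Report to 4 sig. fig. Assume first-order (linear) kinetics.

22.57 h

C₀ = Dose / Vd = 1730 / 235 = 7.362 mg/L
k = ln2 / t½ = 0.693147 / 35.7 = 0.01942 h⁻¹
t = ln(C₀ / C) / k = ln(7.362 / 4.75) / 0.01942
  = ln(1.550) / 0.01942 = 0.4383 / 0.01942 = 22.57 h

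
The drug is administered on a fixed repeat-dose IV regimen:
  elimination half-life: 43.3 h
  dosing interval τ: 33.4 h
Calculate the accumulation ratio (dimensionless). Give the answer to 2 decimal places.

2.41

k = ln2 / t½ = 0.693147 / 43.3 = 0.01601 h⁻¹
e^(−kτ) = e^(−0.01601 × 33.4) = 0.5858
Accumulation ratio R = 1 / (1 − e^(−kτ)) = 1 / (1 − 0.5858) = 2.414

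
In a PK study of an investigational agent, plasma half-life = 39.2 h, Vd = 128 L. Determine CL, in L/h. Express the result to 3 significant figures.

2.26 L/h

k = ln2 / t½ = 0.693147 / 39.2 = 0.01768 h⁻¹
CL = k × Vd = 0.01768 × 128 = 2.263 L/h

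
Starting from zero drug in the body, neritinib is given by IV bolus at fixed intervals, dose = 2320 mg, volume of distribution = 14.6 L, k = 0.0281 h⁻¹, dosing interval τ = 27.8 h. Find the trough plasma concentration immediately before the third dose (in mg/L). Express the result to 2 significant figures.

C₀ per dose = Dose / Vd = 2320 / 14.6 = 158.9 mg/L
Fraction remaining after one interval: r = e^(−kτ) = e^(−0.02810 × 27.8) = 0.4579
Before dose 3, 2 doses have been given (aged 1τ, 2τ).
C_trough = C₀ × (r + r²) = 158.9 × (0.4579 + 0.2097) = 106.1 mg/L

110 mg/L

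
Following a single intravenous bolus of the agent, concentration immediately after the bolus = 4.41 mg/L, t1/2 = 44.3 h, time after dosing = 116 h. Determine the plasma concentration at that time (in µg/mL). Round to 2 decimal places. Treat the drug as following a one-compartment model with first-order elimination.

k = ln2 / t½ = 0.693147 / 44.3 = 0.01565 h⁻¹
C = C₀ · e^(−k·t) = 4.410 × e^(−0.01565 × 116)
  = 4.410 × 0.1628 = 0.7179 mg/L
(0.7179 mg/L = 0.7179 µg/mL)

0.72 µg/mL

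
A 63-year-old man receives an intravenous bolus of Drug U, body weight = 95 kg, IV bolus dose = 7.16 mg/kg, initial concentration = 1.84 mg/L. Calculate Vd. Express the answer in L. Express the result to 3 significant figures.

Dose = 7.16 × 95 = 680.2 mg
Vd = Dose / C₀ = 680.2 / 1.84 = 369.7 L

370 L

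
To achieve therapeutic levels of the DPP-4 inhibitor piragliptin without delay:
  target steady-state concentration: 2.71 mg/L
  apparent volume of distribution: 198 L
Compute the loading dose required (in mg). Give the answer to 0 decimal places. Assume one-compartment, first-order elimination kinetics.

537 mg

LD = Css × Vd = 2.71 × 198 = 536.6 mg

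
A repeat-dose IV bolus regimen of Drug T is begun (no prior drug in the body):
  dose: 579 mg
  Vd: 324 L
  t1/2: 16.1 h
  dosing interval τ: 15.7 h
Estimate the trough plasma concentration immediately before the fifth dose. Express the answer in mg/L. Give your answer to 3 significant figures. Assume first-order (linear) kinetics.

C₀ per dose = Dose / Vd = 579 / 324 = 1.787 mg/L
k = ln2 / t½ = 0.693147 / 16.1 = 0.04305 h⁻¹
Fraction remaining after one interval: r = e^(−kτ) = e^(−0.04305 × 15.7) = 0.5087
Before dose 5, 4 doses have been given (aged 1τ, 2τ, 3τ, 4τ).
C_trough = C₀ × (r + r² + … + r^4) = C₀ × r(1−r^4)/(1−r)
        = 1.787 × 0.5087 × (1 − 0.06696) / (1 − 0.5087) = 1.726 mg/L

1.73 mg/L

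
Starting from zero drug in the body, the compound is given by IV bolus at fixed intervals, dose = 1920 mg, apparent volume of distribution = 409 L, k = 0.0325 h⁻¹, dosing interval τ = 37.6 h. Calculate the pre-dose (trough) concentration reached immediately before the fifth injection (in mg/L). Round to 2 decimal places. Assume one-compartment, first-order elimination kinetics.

1.95 mg/L

C₀ per dose = Dose / Vd = 1920 / 409 = 4.694 mg/L
Fraction remaining after one interval: r = e^(−kτ) = e^(−0.03250 × 37.6) = 0.2946
Before dose 5, 4 doses have been given (aged 1τ, 2τ, 3τ, 4τ).
C_trough = C₀ × (r + r² + … + r^4) = C₀ × r(1−r^4)/(1−r)
        = 4.694 × 0.2946 × (1 − 0.007532) / (1 − 0.2946) = 1.946 mg/L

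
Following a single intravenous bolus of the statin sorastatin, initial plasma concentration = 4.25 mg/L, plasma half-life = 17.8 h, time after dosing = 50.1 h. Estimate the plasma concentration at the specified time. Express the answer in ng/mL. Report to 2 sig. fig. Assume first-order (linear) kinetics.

k = ln2 / t½ = 0.693147 / 17.8 = 0.03894 h⁻¹
C = C₀ · e^(−k·t) = 4.250 × e^(−0.03894 × 50.1)
  = 4.250 × 0.1421 = 0.6039 mg/L
Convert: 0.6039 mg/L × 1000 = 603.9 ng/mL

600 ng/mL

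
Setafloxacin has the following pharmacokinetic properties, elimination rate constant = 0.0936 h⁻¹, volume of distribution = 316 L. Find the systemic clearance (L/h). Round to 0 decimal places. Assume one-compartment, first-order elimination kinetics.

30 L/h

CL = k × Vd = 0.0936 × 316 = 29.58 L/h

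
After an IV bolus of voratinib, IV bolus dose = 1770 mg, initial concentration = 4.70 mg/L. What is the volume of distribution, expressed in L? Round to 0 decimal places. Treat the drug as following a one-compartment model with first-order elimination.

377 L

Vd = Dose / C₀ = 1770 / 4.70 = 376.6 L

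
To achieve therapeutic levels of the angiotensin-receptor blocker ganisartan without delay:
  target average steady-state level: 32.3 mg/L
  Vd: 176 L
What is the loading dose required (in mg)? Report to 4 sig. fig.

5685 mg

LD = Css × Vd = 32.3 × 176 = 5685 mg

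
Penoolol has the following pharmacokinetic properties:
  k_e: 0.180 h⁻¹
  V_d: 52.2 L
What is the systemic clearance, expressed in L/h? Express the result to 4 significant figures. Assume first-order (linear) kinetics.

CL = k × Vd = 0.180 × 52.2 = 9.396 L/h

9.396 L/h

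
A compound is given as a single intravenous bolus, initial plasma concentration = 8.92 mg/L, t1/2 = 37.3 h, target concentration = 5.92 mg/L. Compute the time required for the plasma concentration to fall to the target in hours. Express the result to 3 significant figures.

22.1 h

k = ln2 / t½ = 0.693147 / 37.3 = 0.01858 h⁻¹
t = ln(C₀ / C) / k = ln(8.920 / 5.92) / 0.01858
  = ln(1.507) / 0.01858 = 0.4101 / 0.01858 = 22.07 h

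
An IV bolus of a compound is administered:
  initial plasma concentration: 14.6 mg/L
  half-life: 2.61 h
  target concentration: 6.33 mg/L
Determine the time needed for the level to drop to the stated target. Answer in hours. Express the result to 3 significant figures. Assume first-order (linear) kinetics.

3.15 h

k = ln2 / t½ = 0.693147 / 2.61 = 0.2656 h⁻¹
t = ln(C₀ / C) / k = ln(14.60 / 6.33) / 0.2656
  = ln(2.306) / 0.2656 = 0.8355 / 0.2656 = 3.146 h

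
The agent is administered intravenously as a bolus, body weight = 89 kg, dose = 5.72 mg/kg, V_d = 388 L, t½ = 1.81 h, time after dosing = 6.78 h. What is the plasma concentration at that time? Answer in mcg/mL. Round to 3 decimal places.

0.098 mcg/mL

Total dose = 5.72 × 89 = 509.1 mg
C₀ = Dose / Vd = 509.1 / 388 = 1.312 mg/L
k = ln2 / t½ = 0.693147 / 1.81 = 0.3830 h⁻¹
C = C₀ · e^(−k·t) = 1.312 × e^(−0.3830 × 6.78)
  = 1.312 × 0.07452 = 0.09777 mg/L
(0.09777 mg/L = 0.09777 mcg/mL)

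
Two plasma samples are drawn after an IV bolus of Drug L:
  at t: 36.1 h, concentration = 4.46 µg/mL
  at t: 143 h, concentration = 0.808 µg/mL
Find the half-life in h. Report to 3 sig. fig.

43.4 h

k = ln(C₁/C₂) / (t₂ − t₁) = ln(4.46/0.808) / (143 − 36.1)
  = 1.708 / 106.9 = 0.01598 h⁻¹
t½ = ln2 / k = 0.693147 / 0.01598 = 43.38 h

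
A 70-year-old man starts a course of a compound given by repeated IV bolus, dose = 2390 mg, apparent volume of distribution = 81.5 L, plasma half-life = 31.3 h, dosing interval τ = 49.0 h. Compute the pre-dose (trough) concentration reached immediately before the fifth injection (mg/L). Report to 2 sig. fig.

C₀ per dose = Dose / Vd = 2390 / 81.5 = 29.33 mg/L
k = ln2 / t½ = 0.693147 / 31.3 = 0.02215 h⁻¹
Fraction remaining after one interval: r = e^(−kτ) = e^(−0.02215 × 49.0) = 0.3378
Before dose 5, 4 doses have been given (aged 1τ, 2τ, 3τ, 4τ).
C_trough = C₀ × (r + r² + … + r^4) = C₀ × r(1−r^4)/(1−r)
        = 29.33 × 0.3378 × (1 − 0.01302) / (1 − 0.3378) = 14.77 mg/L

15 mg/L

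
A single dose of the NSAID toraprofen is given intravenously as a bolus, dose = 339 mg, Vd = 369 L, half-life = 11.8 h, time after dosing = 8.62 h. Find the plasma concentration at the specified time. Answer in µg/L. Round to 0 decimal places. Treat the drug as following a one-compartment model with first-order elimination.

C₀ = Dose / Vd = 339.0 / 369 = 0.9187 mg/L
k = ln2 / t½ = 0.693147 / 11.8 = 0.05874 h⁻¹
C = C₀ · e^(−k·t) = 0.9187 × e^(−0.05874 × 8.62)
  = 0.9187 × 0.6027 = 0.5537 mg/L
Convert: 0.5537 mg/L × 1000 = 553.7 µg/L

554 µg/L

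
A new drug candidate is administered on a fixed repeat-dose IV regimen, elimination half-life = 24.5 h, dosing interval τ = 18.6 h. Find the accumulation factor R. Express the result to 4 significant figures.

2.444

k = ln2 / t½ = 0.693147 / 24.5 = 0.02829 h⁻¹
e^(−kτ) = e^(−0.02829 × 18.6) = 0.5908
Accumulation ratio R = 1 / (1 − e^(−kτ)) = 1 / (1 − 0.5908) = 2.444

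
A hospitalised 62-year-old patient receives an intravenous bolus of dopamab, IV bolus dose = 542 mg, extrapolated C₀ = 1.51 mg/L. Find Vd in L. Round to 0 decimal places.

Vd = Dose / C₀ = 542.0 / 1.51 = 358.9 L

359 L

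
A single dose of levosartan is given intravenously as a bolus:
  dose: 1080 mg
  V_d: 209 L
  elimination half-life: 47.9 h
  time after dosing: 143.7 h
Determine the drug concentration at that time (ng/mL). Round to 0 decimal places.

C₀ = Dose / Vd = 1080 / 209 = 5.167 mg/L
k = ln2 / t½ = 0.693147 / 47.9 = 0.01447 h⁻¹
t / t½ = 143.7 / 47.9 = 3 half-lives
C = C₀ × (1/2)^3 = 5.167 × 0.1250 = 0.6459 mg/L
Convert: 0.6459 mg/L × 1000 = 645.9 ng/mL

646 ng/mL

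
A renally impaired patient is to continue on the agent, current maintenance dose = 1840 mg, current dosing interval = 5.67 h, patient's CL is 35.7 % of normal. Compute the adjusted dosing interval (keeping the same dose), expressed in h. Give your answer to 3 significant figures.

To keep the same average steady-state level, dosing rate must scale with clearance.
CL ratio = 35.7 / 100 = 0.3570
New interval (same dose) = 5.67 / 0.3570 = 15.88 h

15.9 h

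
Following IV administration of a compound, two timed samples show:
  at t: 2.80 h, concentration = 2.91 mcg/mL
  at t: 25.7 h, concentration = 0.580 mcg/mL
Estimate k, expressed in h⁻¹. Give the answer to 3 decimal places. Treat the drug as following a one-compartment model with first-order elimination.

0.070 h⁻¹

k = ln(C₁/C₂) / (t₂ − t₁) = ln(2.91/0.580) / (25.7 − 2.80)
  = 1.613 / 22.90 = 0.07044 h⁻¹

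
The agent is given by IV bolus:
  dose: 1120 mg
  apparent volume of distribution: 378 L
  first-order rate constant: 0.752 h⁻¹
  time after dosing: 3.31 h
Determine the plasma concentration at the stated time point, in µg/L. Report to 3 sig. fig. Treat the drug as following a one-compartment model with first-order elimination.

246 µg/L

C₀ = Dose / Vd = 1120 / 378 = 2.963 mg/L
C = C₀ · e^(−k·t) = 2.963 × e^(−0.7520 × 3.31)
  = 2.963 × 0.08298 = 0.2459 mg/L
Convert: 0.2459 mg/L × 1000 = 245.9 µg/L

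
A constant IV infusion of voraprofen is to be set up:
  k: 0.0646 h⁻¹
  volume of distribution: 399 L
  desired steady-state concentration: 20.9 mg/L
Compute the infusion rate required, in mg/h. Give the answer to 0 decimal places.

CL = k × Vd = 0.06460 × 399 = 25.78 L/h
At steady state, infusion rate R₀ = Css × CL = 20.9 × 25.78 = 538.8 mg/h

539 mg/h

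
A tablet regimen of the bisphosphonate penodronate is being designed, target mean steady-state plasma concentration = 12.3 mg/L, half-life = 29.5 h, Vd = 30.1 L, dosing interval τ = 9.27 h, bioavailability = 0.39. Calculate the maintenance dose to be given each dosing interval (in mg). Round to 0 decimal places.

207 mg

k = ln2 / t½ = 0.693147 / 29.5 = 0.02350 h⁻¹
CL = k × Vd = 0.02350 × 30.1 = 0.7074 L/h
At steady state, F × (Dose/τ) = Css × CL.
Dose = Css × CL × τ / F = 12.3 × 0.7074 × 9.27 / 0.39 = 206.8 mg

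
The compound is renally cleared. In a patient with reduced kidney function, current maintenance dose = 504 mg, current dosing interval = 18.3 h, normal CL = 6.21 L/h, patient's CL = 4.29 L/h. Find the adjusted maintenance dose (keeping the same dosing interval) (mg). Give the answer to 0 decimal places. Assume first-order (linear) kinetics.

348 mg

To keep the same average steady-state level, dosing rate must scale with clearance.
CL ratio = 4.29 / 6.21 = 0.6908
New dose (same interval) = 504 × 0.6908 = 348.2 mg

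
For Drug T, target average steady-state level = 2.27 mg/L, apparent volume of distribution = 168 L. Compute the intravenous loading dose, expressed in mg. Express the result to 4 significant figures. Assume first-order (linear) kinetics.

381.4 mg

LD = Css × Vd = 2.27 × 168 = 381.4 mg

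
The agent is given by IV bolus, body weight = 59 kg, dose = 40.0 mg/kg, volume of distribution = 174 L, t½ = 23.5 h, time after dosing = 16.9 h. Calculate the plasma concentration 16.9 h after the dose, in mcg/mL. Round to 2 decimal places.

Total dose = 40.0 × 59 = 2360 mg
C₀ = Dose / Vd = 2360 / 174 = 13.56 mg/L
k = ln2 / t½ = 0.693147 / 23.5 = 0.02950 h⁻¹
C = C₀ · e^(−k·t) = 13.56 × e^(−0.02950 × 16.9)
  = 13.56 × 0.6074 = 8.236 mg/L
(8.236 mg/L = 8.236 mcg/mL)

8.24 mcg/mL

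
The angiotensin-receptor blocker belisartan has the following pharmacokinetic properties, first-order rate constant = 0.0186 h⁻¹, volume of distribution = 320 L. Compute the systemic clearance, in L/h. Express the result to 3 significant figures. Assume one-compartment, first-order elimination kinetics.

5.95 L/h

CL = k × Vd = 0.0186 × 320 = 5.952 L/h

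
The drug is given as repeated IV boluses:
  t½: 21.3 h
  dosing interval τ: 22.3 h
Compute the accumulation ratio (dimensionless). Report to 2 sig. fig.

1.9

k = ln2 / t½ = 0.693147 / 21.3 = 0.03254 h⁻¹
e^(−kτ) = e^(−0.03254 × 22.3) = 0.4840
Accumulation ratio R = 1 / (1 − e^(−kτ)) = 1 / (1 − 0.4840) = 1.938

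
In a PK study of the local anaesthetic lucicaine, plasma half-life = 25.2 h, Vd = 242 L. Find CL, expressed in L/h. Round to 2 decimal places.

k = ln2 / t½ = 0.693147 / 25.2 = 0.02751 h⁻¹
CL = k × Vd = 0.02751 × 242 = 6.657 L/h

6.66 L/h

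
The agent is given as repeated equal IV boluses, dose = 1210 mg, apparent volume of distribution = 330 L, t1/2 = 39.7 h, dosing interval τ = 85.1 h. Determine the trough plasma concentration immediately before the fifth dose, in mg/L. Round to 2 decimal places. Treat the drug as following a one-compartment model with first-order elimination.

1.07 mg/L

C₀ per dose = Dose / Vd = 1210 / 330 = 3.667 mg/L
k = ln2 / t½ = 0.693147 / 39.7 = 0.01746 h⁻¹
Fraction remaining after one interval: r = e^(−kτ) = e^(−0.01746 × 85.1) = 0.2263
Before dose 5, 4 doses have been given (aged 1τ, 2τ, 3τ, 4τ).
C_trough = C₀ × (r + r² + … + r^4) = C₀ × r(1−r^4)/(1−r)
        = 3.667 × 0.2263 × (1 − 0.002623) / (1 − 0.2263) = 1.070 mg/L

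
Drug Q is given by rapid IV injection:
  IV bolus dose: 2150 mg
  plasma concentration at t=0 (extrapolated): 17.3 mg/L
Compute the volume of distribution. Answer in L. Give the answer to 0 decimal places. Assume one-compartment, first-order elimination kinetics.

Vd = Dose / C₀ = 2150 / 17.3 = 124.3 L

124 L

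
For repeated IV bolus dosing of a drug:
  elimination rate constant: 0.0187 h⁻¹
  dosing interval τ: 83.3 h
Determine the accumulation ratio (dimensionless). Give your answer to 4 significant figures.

e^(−kτ) = e^(−0.01870 × 83.3) = 0.2106
Accumulation ratio R = 1 / (1 − e^(−kτ)) = 1 / (1 − 0.2106) = 1.267

1.267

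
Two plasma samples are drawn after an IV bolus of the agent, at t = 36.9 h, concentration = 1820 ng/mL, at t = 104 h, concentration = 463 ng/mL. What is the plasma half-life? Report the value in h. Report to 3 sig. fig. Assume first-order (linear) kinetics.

34.0 h

k = ln(C₁/C₂) / (t₂ − t₁) = ln(1820/463) / (104 − 36.9)
  = 1.369 / 67.10 = 0.02040 h⁻¹
t½ = ln2 / k = 0.693147 / 0.02040 = 33.98 h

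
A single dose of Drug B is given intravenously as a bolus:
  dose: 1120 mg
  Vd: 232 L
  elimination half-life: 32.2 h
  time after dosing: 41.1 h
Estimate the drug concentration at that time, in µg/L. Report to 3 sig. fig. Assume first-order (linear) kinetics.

C₀ = Dose / Vd = 1120 / 232 = 4.828 mg/L
k = ln2 / t½ = 0.693147 / 32.2 = 0.02153 h⁻¹
C = C₀ · e^(−k·t) = 4.828 × e^(−0.02153 × 41.1)
  = 4.828 × 0.4128 = 1.993 mg/L
Convert: 1.993 mg/L × 1000 = 1993 µg/L

1990 µg/L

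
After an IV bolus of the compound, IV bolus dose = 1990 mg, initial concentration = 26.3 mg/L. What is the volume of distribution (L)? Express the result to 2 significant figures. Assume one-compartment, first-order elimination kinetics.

Vd = Dose / C₀ = 1990 / 26.3 = 75.67 L

76 L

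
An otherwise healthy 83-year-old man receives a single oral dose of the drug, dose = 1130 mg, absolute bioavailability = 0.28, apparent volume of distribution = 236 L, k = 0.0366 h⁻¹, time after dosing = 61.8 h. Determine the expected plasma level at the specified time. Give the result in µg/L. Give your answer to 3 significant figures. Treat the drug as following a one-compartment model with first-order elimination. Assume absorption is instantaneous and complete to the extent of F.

140 µg/L

Amount reaching circulation = F × Dose = 0.28 × 1130 = 316.4 mg
C₀ = F·Dose / Vd = 316.4 / 236 = 1.341 mg/L
C = C₀ · e^(−k·t) = 1.341 × e^(−0.03660 × 61.8)
  = 1.341 × 0.1042 = 0.1397 mg/L
Convert: 0.1397 mg/L × 1000 = 139.7 µg/L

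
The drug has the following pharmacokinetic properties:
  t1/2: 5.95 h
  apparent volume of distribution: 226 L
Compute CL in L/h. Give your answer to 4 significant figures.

k = ln2 / t½ = 0.693147 / 5.95 = 0.1165 h⁻¹
CL = k × Vd = 0.1165 × 226 = 26.33 L/h

26.33 L/h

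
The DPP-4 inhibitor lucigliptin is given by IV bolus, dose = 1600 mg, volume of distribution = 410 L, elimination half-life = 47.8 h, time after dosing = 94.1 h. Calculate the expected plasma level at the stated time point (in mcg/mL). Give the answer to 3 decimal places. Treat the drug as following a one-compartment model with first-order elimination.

0.997 mcg/mL

C₀ = Dose / Vd = 1600 / 410 = 3.902 mg/L
k = ln2 / t½ = 0.693147 / 47.8 = 0.01450 h⁻¹
C = C₀ · e^(−k·t) = 3.902 × e^(−0.01450 × 94.1)
  = 3.902 × 0.2555 = 0.9970 mg/L
(0.9970 mg/L = 0.9970 mcg/mL)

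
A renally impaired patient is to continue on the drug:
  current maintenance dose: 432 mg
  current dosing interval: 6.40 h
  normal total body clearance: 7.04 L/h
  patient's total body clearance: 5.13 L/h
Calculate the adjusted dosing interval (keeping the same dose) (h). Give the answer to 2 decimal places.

To keep the same average steady-state level, dosing rate must scale with clearance.
CL ratio = 5.13 / 7.04 = 0.7287
New interval (same dose) = 6.40 / 0.7287 = 8.783 h

8.78 h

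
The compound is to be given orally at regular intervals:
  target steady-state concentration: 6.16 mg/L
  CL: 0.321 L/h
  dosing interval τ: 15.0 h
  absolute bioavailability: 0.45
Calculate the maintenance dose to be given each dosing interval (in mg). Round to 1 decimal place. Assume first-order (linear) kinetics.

At steady state, F × (Dose/τ) = Css × CL.
Dose = Css × CL × τ / F = 6.16 × 0.3210 × 15.0 / 0.45 = 65.91 mg

65.9 mg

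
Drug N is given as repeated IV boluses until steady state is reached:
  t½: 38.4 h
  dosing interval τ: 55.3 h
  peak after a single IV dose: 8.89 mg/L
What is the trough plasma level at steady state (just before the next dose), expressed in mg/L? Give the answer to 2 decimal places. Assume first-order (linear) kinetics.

5.19 mg/L

k = ln2 / t½ = 0.693147 / 38.4 = 0.01805 h⁻¹
e^(−kτ) = e^(−0.01805 × 55.3) = 0.3686
Accumulation ratio R = 1 / (1 − e^(−kτ)) = 1 / (1 − 0.3686) = 1.584
Steady-state trough = C₀ × R × e^(−kτ) = 8.89 × 1.584 × 0.3686 = 5.191 mg/L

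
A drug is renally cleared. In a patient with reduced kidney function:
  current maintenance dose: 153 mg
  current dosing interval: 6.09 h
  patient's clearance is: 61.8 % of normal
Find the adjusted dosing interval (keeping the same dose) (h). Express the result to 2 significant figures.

To keep the same average steady-state level, dosing rate must scale with clearance.
CL ratio = 61.8 / 100 = 0.6180
New interval (same dose) = 6.09 / 0.6180 = 9.854 h

9.9 h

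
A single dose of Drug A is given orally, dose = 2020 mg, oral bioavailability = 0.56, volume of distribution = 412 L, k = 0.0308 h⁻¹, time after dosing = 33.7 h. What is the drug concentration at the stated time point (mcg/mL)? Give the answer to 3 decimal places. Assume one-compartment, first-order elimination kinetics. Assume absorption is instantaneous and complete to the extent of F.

Amount reaching circulation = F × Dose = 0.56 × 2020 = 1131 mg
C₀ = F·Dose / Vd = 1131 / 412 = 2.745 mg/L
C = C₀ · e^(−k·t) = 2.745 × e^(−0.03080 × 33.7)
  = 2.745 × 0.3542 = 0.9723 mg/L
(0.9723 mg/L = 0.9723 mcg/mL)

0.972 mcg/mL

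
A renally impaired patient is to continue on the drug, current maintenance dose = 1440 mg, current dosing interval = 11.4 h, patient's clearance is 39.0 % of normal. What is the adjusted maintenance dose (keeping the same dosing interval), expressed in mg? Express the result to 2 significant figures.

560 mg

To keep the same average steady-state level, dosing rate must scale with clearance.
CL ratio = 39.0 / 100 = 0.3900
New dose (same interval) = 1440 × 0.3900 = 561.6 mg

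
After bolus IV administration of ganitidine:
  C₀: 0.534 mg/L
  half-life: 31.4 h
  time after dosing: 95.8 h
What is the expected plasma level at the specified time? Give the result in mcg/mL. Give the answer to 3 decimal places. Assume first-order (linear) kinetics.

k = ln2 / t½ = 0.693147 / 31.4 = 0.02207 h⁻¹
C = C₀ · e^(−k·t) = 0.5340 × e^(−0.02207 × 95.8)
  = 0.5340 × 0.1207 = 0.06445 mg/L
(0.06445 mg/L = 0.06445 mcg/mL)

0.064 mcg/mL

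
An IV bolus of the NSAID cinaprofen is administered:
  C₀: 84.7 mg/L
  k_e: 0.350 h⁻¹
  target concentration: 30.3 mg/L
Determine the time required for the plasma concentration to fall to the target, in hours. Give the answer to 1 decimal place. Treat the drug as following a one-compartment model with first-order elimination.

2.9 h

t = ln(C₀ / C) / k = ln(84.70 / 30.3) / 0.3500
  = ln(2.795) / 0.3500 = 1.028 / 0.3500 = 2.937 h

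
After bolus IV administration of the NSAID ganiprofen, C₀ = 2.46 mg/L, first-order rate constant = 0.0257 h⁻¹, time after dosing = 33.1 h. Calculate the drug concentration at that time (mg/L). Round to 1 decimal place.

C = C₀ · e^(−k·t) = 2.460 × e^(−0.02570 × 33.1)
  = 2.460 × 0.4271 = 1.051 mg/L

1.1 mg/L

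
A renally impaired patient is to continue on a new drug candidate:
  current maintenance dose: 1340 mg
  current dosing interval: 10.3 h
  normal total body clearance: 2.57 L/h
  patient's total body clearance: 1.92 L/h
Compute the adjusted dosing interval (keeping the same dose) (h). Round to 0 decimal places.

14 h

To keep the same average steady-state level, dosing rate must scale with clearance.
CL ratio = 1.92 / 2.57 = 0.7471
New interval (same dose) = 10.3 / 0.7471 = 13.79 h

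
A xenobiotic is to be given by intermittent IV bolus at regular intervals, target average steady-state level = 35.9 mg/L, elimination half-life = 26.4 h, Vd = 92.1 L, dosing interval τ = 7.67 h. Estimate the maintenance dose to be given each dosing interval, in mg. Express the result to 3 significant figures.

666 mg

k = ln2 / t½ = 0.693147 / 26.4 = 0.02626 h⁻¹
CL = k × Vd = 0.02626 × 92.1 = 2.419 L/h
At steady state, Dose/τ = Css × CL.
Dose = Css × CL × τ = 35.9 × 2.419 × 7.67 = 666.1 mg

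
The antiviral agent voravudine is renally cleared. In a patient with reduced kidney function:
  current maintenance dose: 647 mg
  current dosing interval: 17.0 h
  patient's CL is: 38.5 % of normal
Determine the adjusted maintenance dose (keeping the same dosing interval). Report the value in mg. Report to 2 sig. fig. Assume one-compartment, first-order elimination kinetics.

To keep the same average steady-state level, dosing rate must scale with clearance.
CL ratio = 38.5 / 100 = 0.3850
New dose (same interval) = 647 × 0.3850 = 249.1 mg

250 mg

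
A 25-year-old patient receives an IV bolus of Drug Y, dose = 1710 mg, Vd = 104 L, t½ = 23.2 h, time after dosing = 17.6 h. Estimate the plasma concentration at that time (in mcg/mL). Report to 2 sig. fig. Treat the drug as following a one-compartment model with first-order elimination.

9.7 mcg/mL

C₀ = Dose / Vd = 1710 / 104 = 16.44 mg/L
k = ln2 / t½ = 0.693147 / 23.2 = 0.02988 h⁻¹
C = C₀ · e^(−k·t) = 16.44 × e^(−0.02988 × 17.6)
  = 16.44 × 0.5910 = 9.716 mg/L
(9.716 mg/L = 9.716 mcg/mL)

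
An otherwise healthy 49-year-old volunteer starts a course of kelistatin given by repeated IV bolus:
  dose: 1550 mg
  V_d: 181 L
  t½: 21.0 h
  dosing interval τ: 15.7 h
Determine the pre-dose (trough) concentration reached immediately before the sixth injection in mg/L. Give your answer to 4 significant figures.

C₀ per dose = Dose / Vd = 1550 / 181 = 8.564 mg/L
k = ln2 / t½ = 0.693147 / 21.0 = 0.03301 h⁻¹
Fraction remaining after one interval: r = e^(−kτ) = e^(−0.03301 × 15.7) = 0.5956
Before dose 6, 5 doses have been given (aged 1τ, 2τ, 3τ, 4τ, 5τ).
C_trough = C₀ × (r + r² + … + r^5) = C₀ × r(1−r^5)/(1−r)
        = 8.564 × 0.5956 × (1 − 0.07495) / (1 − 0.5956) = 11.67 mg/L

11.67 mg/L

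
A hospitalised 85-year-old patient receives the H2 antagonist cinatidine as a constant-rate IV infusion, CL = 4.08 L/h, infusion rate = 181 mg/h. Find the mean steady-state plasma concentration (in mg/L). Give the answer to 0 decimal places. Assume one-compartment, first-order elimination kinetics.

At steady state Css = R₀ / CL = 181 / 4.080 = 44.36 mg/L

44 mg/L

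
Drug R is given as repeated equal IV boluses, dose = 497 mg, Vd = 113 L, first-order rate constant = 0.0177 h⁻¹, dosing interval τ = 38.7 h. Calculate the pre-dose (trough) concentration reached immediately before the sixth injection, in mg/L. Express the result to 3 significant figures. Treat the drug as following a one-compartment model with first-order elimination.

C₀ per dose = Dose / Vd = 497 / 113 = 4.398 mg/L
Fraction remaining after one interval: r = e^(−kτ) = e^(−0.01770 × 38.7) = 0.5041
Before dose 6, 5 doses have been given (aged 1τ, 2τ, 3τ, 4τ, 5τ).
C_trough = C₀ × (r + r² + … + r^5) = C₀ × r(1−r^5)/(1−r)
        = 4.398 × 0.5041 × (1 − 0.03255) / (1 − 0.5041) = 4.325 mg/L

4.33 mg/L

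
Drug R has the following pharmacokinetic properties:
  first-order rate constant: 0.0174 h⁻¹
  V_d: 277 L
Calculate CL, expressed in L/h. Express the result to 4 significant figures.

CL = k × Vd = 0.0174 × 277 = 4.820 L/h

4.820 L/h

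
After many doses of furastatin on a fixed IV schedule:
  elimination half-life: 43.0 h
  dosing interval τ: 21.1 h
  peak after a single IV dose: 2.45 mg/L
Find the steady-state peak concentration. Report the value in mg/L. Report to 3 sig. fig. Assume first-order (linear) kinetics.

k = ln2 / t½ = 0.693147 / 43.0 = 0.01612 h⁻¹
e^(−kτ) = e^(−0.01612 × 21.1) = 0.7117
Accumulation ratio R = 1 / (1 − e^(−kτ)) = 1 / (1 − 0.7117) = 3.469
Steady-state peak = C₀ × R = 2.45 × 3.469 = 8.499 mg/L

8.50 mg/L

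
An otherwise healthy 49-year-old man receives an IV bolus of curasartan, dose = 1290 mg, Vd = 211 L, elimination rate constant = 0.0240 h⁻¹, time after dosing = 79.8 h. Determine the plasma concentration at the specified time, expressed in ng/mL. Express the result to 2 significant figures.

900 ng/mL

C₀ = Dose / Vd = 1290 / 211 = 6.114 mg/L
C = C₀ · e^(−k·t) = 6.114 × e^(−0.02400 × 79.8)
  = 6.114 × 0.1473 = 0.9006 mg/L
Convert: 0.9006 mg/L × 1000 = 900.6 ng/mL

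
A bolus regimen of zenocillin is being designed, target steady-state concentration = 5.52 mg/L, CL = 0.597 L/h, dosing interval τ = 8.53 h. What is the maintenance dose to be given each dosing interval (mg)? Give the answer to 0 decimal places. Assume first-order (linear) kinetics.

28 mg

At steady state, Dose/τ = Css × CL.
Dose = Css × CL × τ = 5.52 × 0.5970 × 8.53 = 28.11 mg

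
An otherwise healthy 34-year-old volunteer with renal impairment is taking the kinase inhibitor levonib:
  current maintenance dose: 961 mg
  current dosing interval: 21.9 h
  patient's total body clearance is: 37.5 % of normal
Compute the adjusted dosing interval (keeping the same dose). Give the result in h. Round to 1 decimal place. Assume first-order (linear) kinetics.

58.4 h

To keep the same average steady-state level, dosing rate must scale with clearance.
CL ratio = 37.5 / 100 = 0.3750
New interval (same dose) = 21.9 / 0.3750 = 58.40 h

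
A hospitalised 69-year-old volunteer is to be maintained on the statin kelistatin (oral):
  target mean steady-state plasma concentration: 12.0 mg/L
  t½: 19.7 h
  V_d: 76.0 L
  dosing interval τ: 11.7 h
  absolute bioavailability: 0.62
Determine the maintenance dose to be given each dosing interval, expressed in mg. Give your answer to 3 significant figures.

k = ln2 / t½ = 0.693147 / 19.7 = 0.03519 h⁻¹
CL = k × Vd = 0.03519 × 76.0 = 2.674 L/h
At steady state, F × (Dose/τ) = Css × CL.
Dose = Css × CL × τ / F = 12.0 × 2.674 × 11.7 / 0.62 = 605.5 mg

606 mg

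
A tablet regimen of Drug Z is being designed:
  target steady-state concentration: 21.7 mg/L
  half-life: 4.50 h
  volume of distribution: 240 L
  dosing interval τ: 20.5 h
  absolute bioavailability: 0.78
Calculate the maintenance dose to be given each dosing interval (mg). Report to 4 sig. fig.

k = ln2 / t½ = 0.693147 / 4.50 = 0.1540 h⁻¹
CL = k × Vd = 0.1540 × 240 = 36.96 L/h
At steady state, F × (Dose/τ) = Css × CL.
Dose = Css × CL × τ / F = 21.7 × 36.96 × 20.5 / 0.78 = 21080 mg

21080 mg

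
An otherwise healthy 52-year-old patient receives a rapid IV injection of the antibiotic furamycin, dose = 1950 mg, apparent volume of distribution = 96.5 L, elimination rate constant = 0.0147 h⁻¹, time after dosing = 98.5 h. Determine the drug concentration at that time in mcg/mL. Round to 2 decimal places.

4.75 mcg/mL

C₀ = Dose / Vd = 1950 / 96.5 = 20.21 mg/L
C = C₀ · e^(−k·t) = 20.21 × e^(−0.01470 × 98.5)
  = 20.21 × 0.2351 = 4.751 mg/L
(4.751 mg/L = 4.751 mcg/mL)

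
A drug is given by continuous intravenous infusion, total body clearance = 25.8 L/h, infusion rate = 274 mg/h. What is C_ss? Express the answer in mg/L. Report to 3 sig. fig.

10.6 mg/L

At steady state Css = R₀ / CL = 274 / 25.80 = 10.62 mg/L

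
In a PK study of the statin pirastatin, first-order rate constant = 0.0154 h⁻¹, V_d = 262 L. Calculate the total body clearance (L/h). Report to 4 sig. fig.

CL = k × Vd = 0.0154 × 262 = 4.035 L/h

4.035 L/h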